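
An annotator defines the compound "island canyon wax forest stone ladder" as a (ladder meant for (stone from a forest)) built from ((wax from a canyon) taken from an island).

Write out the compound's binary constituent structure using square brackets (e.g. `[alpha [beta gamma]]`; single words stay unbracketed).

Whole compound: head "ladder" (specifically "forest stone ladder"), modifier "island canyon wax".
"island canyon wax" → head "wax" (specifically "canyon wax"), modifier "island".
"canyon wax" → head "wax", modifier "canyon".
"forest stone ladder" → head "ladder", modifier "forest stone".
"forest stone" → head "stone", modifier "forest".
Putting it together: [[island [canyon wax]] [[forest stone] ladder]].

[[island [canyon wax]] [[forest stone] ladder]]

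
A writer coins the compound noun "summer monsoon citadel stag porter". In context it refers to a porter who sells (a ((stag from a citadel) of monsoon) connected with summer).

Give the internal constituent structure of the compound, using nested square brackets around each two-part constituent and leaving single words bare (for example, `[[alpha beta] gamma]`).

[[summer [monsoon [citadel stag]]] porter]

Whole compound: head "porter", modifier "summer monsoon citadel stag".
Inside "summer monsoon citadel stag": head "stag" (specifically "monsoon citadel stag"), modifier "summer".
Inside "monsoon citadel stag": head "stag" (specifically "citadel stag"), modifier "monsoon".
Inside "citadel stag": head "stag", modifier "citadel".
Putting it together: [[summer [monsoon [citadel stag]]] porter].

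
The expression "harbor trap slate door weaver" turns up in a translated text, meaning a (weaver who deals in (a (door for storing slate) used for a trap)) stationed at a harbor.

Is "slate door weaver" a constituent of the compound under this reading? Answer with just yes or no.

no

The top-level split is [harbor] [trap slate door weaver]; the full structure is [harbor [[trap [slate door]] weaver]].
"slate door weaver" straddles a constituent boundary, so it is not a single unit.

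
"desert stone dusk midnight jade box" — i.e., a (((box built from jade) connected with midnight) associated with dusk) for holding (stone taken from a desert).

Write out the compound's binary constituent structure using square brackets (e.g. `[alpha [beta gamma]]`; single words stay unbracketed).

[[desert stone] [dusk [midnight [jade box]]]]

At the top level: head "box" (specifically "dusk midnight jade box"); modifier "desert stone".
"desert stone" → head "stone", modifier "desert".
"dusk midnight jade box" → head "box" (specifically "midnight jade box"), modifier "dusk".
"midnight jade box" → head "box" (specifically "jade box"), modifier "midnight".
"jade box" → head "box", modifier "jade".
So the structure is [[desert stone] [dusk [midnight [jade box]]]].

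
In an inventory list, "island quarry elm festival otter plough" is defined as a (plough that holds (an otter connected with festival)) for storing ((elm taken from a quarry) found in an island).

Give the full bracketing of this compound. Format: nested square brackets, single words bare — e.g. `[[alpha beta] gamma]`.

At the top level: head "plough" (specifically "festival otter plough"); modifier "island quarry elm".
Inside "island quarry elm": head "elm" (specifically "quarry elm"), modifier "island".
Inside "quarry elm": head "elm", modifier "quarry".
Inside "festival otter plough": head "plough", modifier "festival otter".
Inside "festival otter": head "otter", modifier "festival".
So the structure is [[island [quarry elm]] [[festival otter] plough]].

[[island [quarry elm]] [[festival otter] plough]]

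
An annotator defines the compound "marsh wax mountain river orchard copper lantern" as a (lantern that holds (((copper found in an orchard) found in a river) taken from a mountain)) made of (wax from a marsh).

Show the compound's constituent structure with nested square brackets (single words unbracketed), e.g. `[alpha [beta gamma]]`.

The outermost head in the paraphrase is "lantern" (specifically "mountain river orchard copper lantern"), modified by "marsh wax".
Within "marsh wax", the head is "wax" and the modifier is "marsh".
Within "mountain river orchard copper lantern", the head is "lantern" and the modifier is "mountain river orchard copper".
Within "mountain river orchard copper", the head is "copper" (specifically "river orchard copper") and the modifier is "mountain".
Within "river orchard copper", the head is "copper" (specifically "orchard copper") and the modifier is "river".
Within "orchard copper", the head is "copper" and the modifier is "orchard".
Putting it together: [[marsh wax] [[mountain [river [orchard copper]]] lantern]].

[[marsh wax] [[mountain [river [orchard copper]]] lantern]]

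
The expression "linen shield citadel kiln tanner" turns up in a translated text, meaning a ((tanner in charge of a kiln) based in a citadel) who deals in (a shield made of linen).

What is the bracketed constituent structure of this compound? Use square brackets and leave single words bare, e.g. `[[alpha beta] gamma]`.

At the top level: head "tanner" (specifically "citadel kiln tanner"); modifier "linen shield".
"linen shield" → head "shield", modifier "linen".
"citadel kiln tanner" → head "tanner" (specifically "kiln tanner"), modifier "citadel".
"kiln tanner" → head "tanner", modifier "kiln".
Putting it together: [[linen shield] [citadel [kiln tanner]]].

[[linen shield] [citadel [kiln tanner]]]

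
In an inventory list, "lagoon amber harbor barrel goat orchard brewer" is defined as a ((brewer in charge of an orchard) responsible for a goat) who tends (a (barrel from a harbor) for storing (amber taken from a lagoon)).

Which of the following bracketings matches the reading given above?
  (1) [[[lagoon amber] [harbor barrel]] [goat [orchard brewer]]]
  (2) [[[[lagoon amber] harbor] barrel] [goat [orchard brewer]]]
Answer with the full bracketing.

The paraphrase's head is the "brewer" part ("goat orchard brewer"); its modifier is "lagoon amber harbor barrel".
That top-level split, carried through the inner groups, gives [[[lagoon amber] [harbor barrel]] [goat [orchard brewer]]].

[[[lagoon amber] [harbor barrel]] [goat [orchard brewer]]]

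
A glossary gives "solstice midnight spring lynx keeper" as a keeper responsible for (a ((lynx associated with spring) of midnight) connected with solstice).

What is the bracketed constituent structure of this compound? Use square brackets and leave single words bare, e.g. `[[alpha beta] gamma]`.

Overall it is a kind of keeper; the modifier is "solstice midnight spring lynx".
Inside "solstice midnight spring lynx": head "lynx" (specifically "midnight spring lynx"), modifier "solstice".
Inside "midnight spring lynx": head "lynx" (specifically "spring lynx"), modifier "midnight".
Inside "spring lynx": head "lynx", modifier "spring".
Putting it together: [[solstice [midnight [spring lynx]]] keeper].

[[solstice [midnight [spring lynx]]] keeper]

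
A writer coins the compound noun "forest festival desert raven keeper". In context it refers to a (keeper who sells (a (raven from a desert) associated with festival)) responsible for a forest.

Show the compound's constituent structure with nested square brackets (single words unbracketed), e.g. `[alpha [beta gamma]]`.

[forest [[festival [desert raven]] keeper]]

Whole compound: head "keeper" (specifically "festival desert raven keeper"), modifier "forest".
Within "festival desert raven keeper", the head is "keeper" and the modifier is "festival desert raven".
Within "festival desert raven", the head is "raven" (specifically "desert raven") and the modifier is "festival".
Within "desert raven", the head is "raven" and the modifier is "desert".
Putting it together: [forest [[festival [desert raven]] keeper]].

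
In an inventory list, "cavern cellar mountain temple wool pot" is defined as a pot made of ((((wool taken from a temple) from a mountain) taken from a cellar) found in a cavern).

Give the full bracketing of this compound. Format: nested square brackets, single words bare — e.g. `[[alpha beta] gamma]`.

[[cavern [cellar [mountain [temple wool]]]] pot]

At the top level: head "pot"; modifier "cavern cellar mountain temple wool".
Inside "cavern cellar mountain temple wool": head "wool" (specifically "cellar mountain temple wool"), modifier "cavern".
Inside "cellar mountain temple wool": head "wool" (specifically "mountain temple wool"), modifier "cellar".
Inside "mountain temple wool": head "wool" (specifically "temple wool"), modifier "mountain".
Inside "temple wool": head "wool", modifier "temple".
Putting it together: [[cavern [cellar [mountain [temple wool]]]] pot].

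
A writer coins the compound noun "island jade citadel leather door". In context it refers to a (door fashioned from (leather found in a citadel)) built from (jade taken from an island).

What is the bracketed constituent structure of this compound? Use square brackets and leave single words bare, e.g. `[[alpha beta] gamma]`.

Overall it is a kind of door (specifically "citadel leather door"); the modifier is "island jade".
"island jade" → head "jade", modifier "island".
"citadel leather door" → head "door", modifier "citadel leather".
"citadel leather" → head "leather", modifier "citadel".
Putting it together: [[island jade] [[citadel leather] door]].

[[island jade] [[citadel leather] door]]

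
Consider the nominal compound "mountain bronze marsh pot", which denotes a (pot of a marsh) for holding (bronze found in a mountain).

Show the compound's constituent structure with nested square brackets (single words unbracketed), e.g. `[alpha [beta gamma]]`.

[[mountain bronze] [marsh pot]]

At the top level: head "pot" (specifically "marsh pot"); modifier "mountain bronze".
Within "mountain bronze", the head is "bronze" and the modifier is "mountain".
Within "marsh pot", the head is "pot" and the modifier is "marsh".
Assembled: [[mountain bronze] [marsh pot]].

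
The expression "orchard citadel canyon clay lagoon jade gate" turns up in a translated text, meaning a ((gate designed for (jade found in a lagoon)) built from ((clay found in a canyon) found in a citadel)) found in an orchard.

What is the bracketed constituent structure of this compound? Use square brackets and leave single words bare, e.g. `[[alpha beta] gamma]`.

Overall it is a kind of gate (specifically "citadel canyon clay lagoon jade gate"); the modifier is "orchard".
"citadel canyon clay lagoon jade gate" → head "gate" (specifically "lagoon jade gate"), modifier "citadel canyon clay".
"citadel canyon clay" → head "clay" (specifically "canyon clay"), modifier "citadel".
"canyon clay" → head "clay", modifier "canyon".
"lagoon jade gate" → head "gate", modifier "lagoon jade".
"lagoon jade" → head "jade", modifier "lagoon".
Putting it together: [orchard [[citadel [canyon clay]] [[lagoon jade] gate]]].

[orchard [[citadel [canyon clay]] [[lagoon jade] gate]]]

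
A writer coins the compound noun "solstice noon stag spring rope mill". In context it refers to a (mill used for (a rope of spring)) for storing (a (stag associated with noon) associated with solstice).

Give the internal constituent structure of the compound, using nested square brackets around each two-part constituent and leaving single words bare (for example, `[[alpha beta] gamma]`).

[[solstice [noon stag]] [[spring rope] mill]]

Whole compound: head "mill" (specifically "spring rope mill"), modifier "solstice noon stag".
Inside "solstice noon stag": head "stag" (specifically "noon stag"), modifier "solstice".
Inside "noon stag": head "stag", modifier "noon".
Inside "spring rope mill": head "mill", modifier "spring rope".
Inside "spring rope": head "rope", modifier "spring".
So the structure is [[solstice [noon stag]] [[spring rope] mill]].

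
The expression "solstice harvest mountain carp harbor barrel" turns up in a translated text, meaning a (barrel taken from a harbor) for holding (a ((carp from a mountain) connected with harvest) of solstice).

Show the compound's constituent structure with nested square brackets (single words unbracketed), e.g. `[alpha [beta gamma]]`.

[[solstice [harvest [mountain carp]]] [harbor barrel]]

Whole compound: head "barrel" (specifically "harbor barrel"), modifier "solstice harvest mountain carp".
Inside "solstice harvest mountain carp": head "carp" (specifically "harvest mountain carp"), modifier "solstice".
Inside "harvest mountain carp": head "carp" (specifically "mountain carp"), modifier "harvest".
Inside "mountain carp": head "carp", modifier "mountain".
Inside "harbor barrel": head "barrel", modifier "harbor".
So the structure is [[solstice [harvest [mountain carp]]] [harbor barrel]].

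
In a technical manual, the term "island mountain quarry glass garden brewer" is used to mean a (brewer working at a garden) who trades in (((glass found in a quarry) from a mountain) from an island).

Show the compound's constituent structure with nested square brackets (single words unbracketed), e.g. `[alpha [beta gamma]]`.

[[island [mountain [quarry glass]]] [garden brewer]]

Whole compound: head "brewer" (specifically "garden brewer"), modifier "island mountain quarry glass".
"island mountain quarry glass" → head "glass" (specifically "mountain quarry glass"), modifier "island".
"mountain quarry glass" → head "glass" (specifically "quarry glass"), modifier "mountain".
"quarry glass" → head "glass", modifier "quarry".
"garden brewer" → head "brewer", modifier "garden".
Assembled: [[island [mountain [quarry glass]]] [garden brewer]].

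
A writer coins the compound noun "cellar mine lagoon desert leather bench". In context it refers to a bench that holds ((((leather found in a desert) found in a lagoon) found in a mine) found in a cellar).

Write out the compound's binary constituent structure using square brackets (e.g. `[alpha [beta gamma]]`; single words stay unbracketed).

The outermost head in the paraphrase is "bench", modified by "cellar mine lagoon desert leather".
"cellar mine lagoon desert leather" → head "leather" (specifically "mine lagoon desert leather"), modifier "cellar".
"mine lagoon desert leather" → head "leather" (specifically "lagoon desert leather"), modifier "mine".
"lagoon desert leather" → head "leather" (specifically "desert leather"), modifier "lagoon".
"desert leather" → head "leather", modifier "desert".
Assembled: [[cellar [mine [lagoon [desert leather]]]] bench].

[[cellar [mine [lagoon [desert leather]]]] bench]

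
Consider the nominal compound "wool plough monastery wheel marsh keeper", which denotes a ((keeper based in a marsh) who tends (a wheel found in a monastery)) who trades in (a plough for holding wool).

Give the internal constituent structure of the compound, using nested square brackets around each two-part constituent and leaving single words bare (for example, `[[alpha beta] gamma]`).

[[wool plough] [[monastery wheel] [marsh keeper]]]

Whole compound: head "keeper" (specifically "monastery wheel marsh keeper"), modifier "wool plough".
Within "wool plough", the head is "plough" and the modifier is "wool".
Within "monastery wheel marsh keeper", the head is "keeper" (specifically "marsh keeper") and the modifier is "monastery wheel".
Within "monastery wheel", the head is "wheel" and the modifier is "monastery".
Within "marsh keeper", the head is "keeper" and the modifier is "marsh".
Putting it together: [[wool plough] [[monastery wheel] [marsh keeper]]].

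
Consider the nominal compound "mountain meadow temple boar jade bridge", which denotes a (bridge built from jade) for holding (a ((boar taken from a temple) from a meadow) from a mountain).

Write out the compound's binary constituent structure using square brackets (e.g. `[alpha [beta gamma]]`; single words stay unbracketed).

[[mountain [meadow [temple boar]]] [jade bridge]]

The outermost head in the paraphrase is "bridge" (specifically "jade bridge"), modified by "mountain meadow temple boar".
"mountain meadow temple boar" → head "boar" (specifically "meadow temple boar"), modifier "mountain".
"meadow temple boar" → head "boar" (specifically "temple boar"), modifier "meadow".
"temple boar" → head "boar", modifier "temple".
"jade bridge" → head "bridge", modifier "jade".
Assembled: [[mountain [meadow [temple boar]]] [jade bridge]].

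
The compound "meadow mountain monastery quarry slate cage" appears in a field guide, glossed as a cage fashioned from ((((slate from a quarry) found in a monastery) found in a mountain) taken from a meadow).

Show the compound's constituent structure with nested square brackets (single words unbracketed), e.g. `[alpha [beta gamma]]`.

The outermost head in the paraphrase is "cage", modified by "meadow mountain monastery quarry slate".
Within "meadow mountain monastery quarry slate", the head is "slate" (specifically "mountain monastery quarry slate") and the modifier is "meadow".
Within "mountain monastery quarry slate", the head is "slate" (specifically "monastery quarry slate") and the modifier is "mountain".
Within "monastery quarry slate", the head is "slate" (specifically "quarry slate") and the modifier is "monastery".
Within "quarry slate", the head is "slate" and the modifier is "quarry".
Assembled: [[meadow [mountain [monastery [quarry slate]]]] cage].

[[meadow [mountain [monastery [quarry slate]]]] cage]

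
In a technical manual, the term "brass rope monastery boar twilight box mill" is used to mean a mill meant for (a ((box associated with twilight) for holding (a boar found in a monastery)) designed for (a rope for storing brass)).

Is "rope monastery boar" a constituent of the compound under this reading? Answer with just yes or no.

no

The top-level split is [brass rope monastery boar twilight box] [mill]; the full structure is [[[brass rope] [[monastery boar] [twilight box]]] mill].
"rope monastery boar" straddles a constituent boundary, so it is not a single unit.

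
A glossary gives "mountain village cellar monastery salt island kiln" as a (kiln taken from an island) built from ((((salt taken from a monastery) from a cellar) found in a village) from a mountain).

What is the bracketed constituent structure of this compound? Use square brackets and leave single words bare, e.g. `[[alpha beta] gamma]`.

[[mountain [village [cellar [monastery salt]]]] [island kiln]]

Whole compound: head "kiln" (specifically "island kiln"), modifier "mountain village cellar monastery salt".
"mountain village cellar monastery salt" → head "salt" (specifically "village cellar monastery salt"), modifier "mountain".
"village cellar monastery salt" → head "salt" (specifically "cellar monastery salt"), modifier "village".
"cellar monastery salt" → head "salt" (specifically "monastery salt"), modifier "cellar".
"monastery salt" → head "salt", modifier "monastery".
"island kiln" → head "kiln", modifier "island".
So the structure is [[mountain [village [cellar [monastery salt]]]] [island kiln]].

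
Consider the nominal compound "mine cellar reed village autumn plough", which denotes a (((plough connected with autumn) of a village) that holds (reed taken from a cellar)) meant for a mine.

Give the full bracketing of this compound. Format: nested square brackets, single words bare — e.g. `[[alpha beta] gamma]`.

[mine [[cellar reed] [village [autumn plough]]]]

At the top level: head "plough" (specifically "cellar reed village autumn plough"); modifier "mine".
"cellar reed village autumn plough" → head "plough" (specifically "village autumn plough"), modifier "cellar reed".
"cellar reed" → head "reed", modifier "cellar".
"village autumn plough" → head "plough" (specifically "autumn plough"), modifier "village".
"autumn plough" → head "plough", modifier "autumn".
Assembled: [mine [[cellar reed] [village [autumn plough]]]].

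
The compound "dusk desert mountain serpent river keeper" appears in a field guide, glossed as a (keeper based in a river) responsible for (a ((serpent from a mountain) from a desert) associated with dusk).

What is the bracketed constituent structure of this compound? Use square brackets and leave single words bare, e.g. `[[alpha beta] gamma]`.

[[dusk [desert [mountain serpent]]] [river keeper]]

Whole compound: head "keeper" (specifically "river keeper"), modifier "dusk desert mountain serpent".
Within "dusk desert mountain serpent", the head is "serpent" (specifically "desert mountain serpent") and the modifier is "dusk".
Within "desert mountain serpent", the head is "serpent" (specifically "mountain serpent") and the modifier is "desert".
Within "mountain serpent", the head is "serpent" and the modifier is "mountain".
Within "river keeper", the head is "keeper" and the modifier is "river".
Putting it together: [[dusk [desert [mountain serpent]]] [river keeper]].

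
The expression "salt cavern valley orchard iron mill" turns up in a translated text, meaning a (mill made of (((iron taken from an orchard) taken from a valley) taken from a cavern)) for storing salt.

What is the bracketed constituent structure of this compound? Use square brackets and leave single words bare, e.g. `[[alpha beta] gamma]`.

[salt [[cavern [valley [orchard iron]]] mill]]

Overall it is a kind of mill (specifically "cavern valley orchard iron mill"); the modifier is "salt".
"cavern valley orchard iron mill" → head "mill", modifier "cavern valley orchard iron".
"cavern valley orchard iron" → head "iron" (specifically "valley orchard iron"), modifier "cavern".
"valley orchard iron" → head "iron" (specifically "orchard iron"), modifier "valley".
"orchard iron" → head "iron", modifier "orchard".
Assembled: [salt [[cavern [valley [orchard iron]]] mill]].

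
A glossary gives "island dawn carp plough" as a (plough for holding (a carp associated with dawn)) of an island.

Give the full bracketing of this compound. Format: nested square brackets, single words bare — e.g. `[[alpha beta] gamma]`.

[island [[dawn carp] plough]]

Overall it is a kind of plough (specifically "dawn carp plough"); the modifier is "island".
"dawn carp plough" → head "plough", modifier "dawn carp".
"dawn carp" → head "carp", modifier "dawn".
Putting it together: [island [[dawn carp] plough]].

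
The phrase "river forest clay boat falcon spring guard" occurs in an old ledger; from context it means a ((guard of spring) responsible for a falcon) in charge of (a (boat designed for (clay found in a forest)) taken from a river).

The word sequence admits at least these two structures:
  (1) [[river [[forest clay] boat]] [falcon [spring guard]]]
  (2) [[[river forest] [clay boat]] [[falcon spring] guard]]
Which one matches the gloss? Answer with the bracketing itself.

[[river [[forest clay] boat]] [falcon [spring guard]]]

The paraphrase's head is the "guard" part ("falcon spring guard"); its modifier is "river forest clay boat".
That top-level split, carried through the inner groups, gives [[river [[forest clay] boat]] [falcon [spring guard]]].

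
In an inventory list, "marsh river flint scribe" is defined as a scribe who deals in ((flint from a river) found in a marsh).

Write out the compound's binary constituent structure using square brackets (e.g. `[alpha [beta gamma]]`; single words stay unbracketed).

[[marsh [river flint]] scribe]

At the top level: head "scribe"; modifier "marsh river flint".
Inside "marsh river flint": head "flint" (specifically "river flint"), modifier "marsh".
Inside "river flint": head "flint", modifier "river".
So the structure is [[marsh [river flint]] scribe].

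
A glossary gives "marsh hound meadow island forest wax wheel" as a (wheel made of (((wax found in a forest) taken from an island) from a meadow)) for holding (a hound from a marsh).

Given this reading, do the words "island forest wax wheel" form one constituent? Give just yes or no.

no

The top-level split is [marsh hound] [meadow island forest wax wheel]; the full structure is [[marsh hound] [[meadow [island [forest wax]]] wheel]].
"island forest wax wheel" straddles a constituent boundary, so it is not a single unit.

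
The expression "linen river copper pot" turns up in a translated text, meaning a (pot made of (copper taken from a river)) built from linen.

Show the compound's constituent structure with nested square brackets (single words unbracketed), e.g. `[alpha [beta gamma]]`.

[linen [[river copper] pot]]

At the top level: head "pot" (specifically "river copper pot"); modifier "linen".
Inside "river copper pot": head "pot", modifier "river copper".
Inside "river copper": head "copper", modifier "river".
Assembled: [linen [[river copper] pot]].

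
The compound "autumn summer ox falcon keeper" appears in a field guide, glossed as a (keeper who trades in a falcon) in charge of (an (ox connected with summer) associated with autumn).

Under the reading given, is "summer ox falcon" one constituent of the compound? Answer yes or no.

The top-level split is [autumn summer ox] [falcon keeper]; the full structure is [[autumn [summer ox]] [falcon keeper]].
"summer ox falcon" straddles a constituent boundary, so it is not a single unit.

no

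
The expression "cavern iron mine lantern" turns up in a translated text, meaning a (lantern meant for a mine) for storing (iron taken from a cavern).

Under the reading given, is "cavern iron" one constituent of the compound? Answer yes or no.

yes

The paraphrase groups the words so that "cavern iron" is one unit: it corresponds to a single parenthesized sub-phrase.
The full structure is [[cavern iron] [mine lantern]], in which [cavern iron] is a constituent.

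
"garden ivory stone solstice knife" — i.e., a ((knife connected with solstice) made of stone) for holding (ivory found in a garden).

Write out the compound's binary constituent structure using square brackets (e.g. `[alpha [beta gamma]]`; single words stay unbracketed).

The outermost head in the paraphrase is "knife" (specifically "stone solstice knife"), modified by "garden ivory".
Within "garden ivory", the head is "ivory" and the modifier is "garden".
Within "stone solstice knife", the head is "knife" (specifically "solstice knife") and the modifier is "stone".
Within "solstice knife", the head is "knife" and the modifier is "solstice".
Putting it together: [[garden ivory] [stone [solstice knife]]].

[[garden ivory] [stone [solstice knife]]]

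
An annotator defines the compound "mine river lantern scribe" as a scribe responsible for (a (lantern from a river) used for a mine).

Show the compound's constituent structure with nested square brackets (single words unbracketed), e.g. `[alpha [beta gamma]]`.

[[mine [river lantern]] scribe]

At the top level: head "scribe"; modifier "mine river lantern".
"mine river lantern" → head "lantern" (specifically "river lantern"), modifier "mine".
"river lantern" → head "lantern", modifier "river".
Putting it together: [[mine [river lantern]] scribe].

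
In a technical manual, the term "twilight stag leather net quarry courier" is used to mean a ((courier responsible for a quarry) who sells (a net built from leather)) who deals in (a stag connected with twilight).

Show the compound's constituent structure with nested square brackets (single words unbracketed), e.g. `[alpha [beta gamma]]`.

Whole compound: head "courier" (specifically "leather net quarry courier"), modifier "twilight stag".
Within "twilight stag", the head is "stag" and the modifier is "twilight".
Within "leather net quarry courier", the head is "courier" (specifically "quarry courier") and the modifier is "leather net".
Within "leather net", the head is "net" and the modifier is "leather".
Within "quarry courier", the head is "courier" and the modifier is "quarry".
Putting it together: [[twilight stag] [[leather net] [quarry courier]]].

[[twilight stag] [[leather net] [quarry courier]]]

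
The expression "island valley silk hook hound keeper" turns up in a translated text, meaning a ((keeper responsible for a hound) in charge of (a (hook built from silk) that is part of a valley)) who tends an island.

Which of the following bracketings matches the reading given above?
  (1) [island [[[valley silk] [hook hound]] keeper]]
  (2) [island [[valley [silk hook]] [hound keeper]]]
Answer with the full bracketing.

[island [[valley [silk hook]] [hound keeper]]]

The paraphrase's head is the "keeper" part ("valley silk hook hound keeper"); its modifier is "island".
That top-level split, carried through the inner groups, gives [island [[valley [silk hook]] [hound keeper]]].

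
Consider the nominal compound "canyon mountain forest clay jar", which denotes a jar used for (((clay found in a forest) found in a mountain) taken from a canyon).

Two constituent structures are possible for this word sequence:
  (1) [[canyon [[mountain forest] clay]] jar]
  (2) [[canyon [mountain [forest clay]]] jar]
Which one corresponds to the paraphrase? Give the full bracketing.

[[canyon [mountain [forest clay]]] jar]

The paraphrase's head is the "jar" part ("jar"); its modifier is "canyon mountain forest clay".
That top-level split, carried through the inner groups, gives [[canyon [mountain [forest clay]]] jar].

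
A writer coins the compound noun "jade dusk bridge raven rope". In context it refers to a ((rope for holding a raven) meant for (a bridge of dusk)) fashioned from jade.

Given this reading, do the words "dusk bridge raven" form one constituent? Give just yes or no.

no

The top-level split is [jade] [dusk bridge raven rope]; the full structure is [jade [[dusk bridge] [raven rope]]].
"dusk bridge raven" straddles a constituent boundary, so it is not a single unit.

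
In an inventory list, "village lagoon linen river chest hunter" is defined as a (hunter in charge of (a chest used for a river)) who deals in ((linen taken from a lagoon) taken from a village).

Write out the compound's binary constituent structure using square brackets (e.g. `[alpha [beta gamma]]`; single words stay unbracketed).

[[village [lagoon linen]] [[river chest] hunter]]

At the top level: head "hunter" (specifically "river chest hunter"); modifier "village lagoon linen".
Within "village lagoon linen", the head is "linen" (specifically "lagoon linen") and the modifier is "village".
Within "lagoon linen", the head is "linen" and the modifier is "lagoon".
Within "river chest hunter", the head is "hunter" and the modifier is "river chest".
Within "river chest", the head is "chest" and the modifier is "river".
Putting it together: [[village [lagoon linen]] [[river chest] hunter]].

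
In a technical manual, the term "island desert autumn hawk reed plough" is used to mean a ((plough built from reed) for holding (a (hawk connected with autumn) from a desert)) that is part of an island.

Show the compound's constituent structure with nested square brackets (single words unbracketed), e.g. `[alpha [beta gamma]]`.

Whole compound: head "plough" (specifically "desert autumn hawk reed plough"), modifier "island".
Within "desert autumn hawk reed plough", the head is "plough" (specifically "reed plough") and the modifier is "desert autumn hawk".
Within "desert autumn hawk", the head is "hawk" (specifically "autumn hawk") and the modifier is "desert".
Within "autumn hawk", the head is "hawk" and the modifier is "autumn".
Within "reed plough", the head is "plough" and the modifier is "reed".
Assembled: [island [[desert [autumn hawk]] [reed plough]]].

[island [[desert [autumn hawk]] [reed plough]]]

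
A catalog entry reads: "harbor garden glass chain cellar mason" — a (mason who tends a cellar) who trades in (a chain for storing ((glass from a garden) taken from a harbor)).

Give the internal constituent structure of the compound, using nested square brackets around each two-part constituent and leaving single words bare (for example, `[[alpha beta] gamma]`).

[[[harbor [garden glass]] chain] [cellar mason]]

Whole compound: head "mason" (specifically "cellar mason"), modifier "harbor garden glass chain".
Inside "harbor garden glass chain": head "chain", modifier "harbor garden glass".
Inside "harbor garden glass": head "glass" (specifically "garden glass"), modifier "harbor".
Inside "garden glass": head "glass", modifier "garden".
Inside "cellar mason": head "mason", modifier "cellar".
Putting it together: [[[harbor [garden glass]] chain] [cellar mason]].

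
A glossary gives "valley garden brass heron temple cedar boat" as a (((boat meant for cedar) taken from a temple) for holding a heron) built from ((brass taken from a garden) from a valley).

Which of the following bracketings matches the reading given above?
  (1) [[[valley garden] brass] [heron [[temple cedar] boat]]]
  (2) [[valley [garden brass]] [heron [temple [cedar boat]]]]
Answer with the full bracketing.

The paraphrase's head is the "boat" part ("heron temple cedar boat"); its modifier is "valley garden brass".
That top-level split, carried through the inner groups, gives [[valley [garden brass]] [heron [temple [cedar boat]]]].

[[valley [garden brass]] [heron [temple [cedar boat]]]]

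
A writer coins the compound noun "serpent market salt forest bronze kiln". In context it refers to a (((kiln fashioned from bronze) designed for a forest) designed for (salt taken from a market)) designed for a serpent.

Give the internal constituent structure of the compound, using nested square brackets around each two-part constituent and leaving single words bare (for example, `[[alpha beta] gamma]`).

[serpent [[market salt] [forest [bronze kiln]]]]

Whole compound: head "kiln" (specifically "market salt forest bronze kiln"), modifier "serpent".
Within "market salt forest bronze kiln", the head is "kiln" (specifically "forest bronze kiln") and the modifier is "market salt".
Within "market salt", the head is "salt" and the modifier is "market".
Within "forest bronze kiln", the head is "kiln" (specifically "bronze kiln") and the modifier is "forest".
Within "bronze kiln", the head is "kiln" and the modifier is "bronze".
Putting it together: [serpent [[market salt] [forest [bronze kiln]]]].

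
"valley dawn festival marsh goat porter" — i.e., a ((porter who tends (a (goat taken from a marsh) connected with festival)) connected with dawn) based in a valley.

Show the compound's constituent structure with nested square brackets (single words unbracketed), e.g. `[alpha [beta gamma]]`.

At the top level: head "porter" (specifically "dawn festival marsh goat porter"); modifier "valley".
"dawn festival marsh goat porter" → head "porter" (specifically "festival marsh goat porter"), modifier "dawn".
"festival marsh goat porter" → head "porter", modifier "festival marsh goat".
"festival marsh goat" → head "goat" (specifically "marsh goat"), modifier "festival".
"marsh goat" → head "goat", modifier "marsh".
Putting it together: [valley [dawn [[festival [marsh goat]] porter]]].

[valley [dawn [[festival [marsh goat]] porter]]]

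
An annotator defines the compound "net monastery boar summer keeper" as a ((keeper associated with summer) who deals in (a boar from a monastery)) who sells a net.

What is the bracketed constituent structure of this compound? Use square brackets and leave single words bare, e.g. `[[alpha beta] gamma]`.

At the top level: head "keeper" (specifically "monastery boar summer keeper"); modifier "net".
Inside "monastery boar summer keeper": head "keeper" (specifically "summer keeper"), modifier "monastery boar".
Inside "monastery boar": head "boar", modifier "monastery".
Inside "summer keeper": head "keeper", modifier "summer".
Assembled: [net [[monastery boar] [summer keeper]]].

[net [[monastery boar] [summer keeper]]]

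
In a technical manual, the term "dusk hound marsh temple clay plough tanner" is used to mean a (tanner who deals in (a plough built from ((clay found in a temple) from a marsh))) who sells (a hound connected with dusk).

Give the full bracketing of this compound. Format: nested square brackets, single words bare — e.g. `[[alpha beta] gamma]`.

Overall it is a kind of tanner (specifically "marsh temple clay plough tanner"); the modifier is "dusk hound".
Inside "dusk hound": head "hound", modifier "dusk".
Inside "marsh temple clay plough tanner": head "tanner", modifier "marsh temple clay plough".
Inside "marsh temple clay plough": head "plough", modifier "marsh temple clay".
Inside "marsh temple clay": head "clay" (specifically "temple clay"), modifier "marsh".
Inside "temple clay": head "clay", modifier "temple".
So the structure is [[dusk hound] [[[marsh [temple clay]] plough] tanner]].

[[dusk hound] [[[marsh [temple clay]] plough] tanner]]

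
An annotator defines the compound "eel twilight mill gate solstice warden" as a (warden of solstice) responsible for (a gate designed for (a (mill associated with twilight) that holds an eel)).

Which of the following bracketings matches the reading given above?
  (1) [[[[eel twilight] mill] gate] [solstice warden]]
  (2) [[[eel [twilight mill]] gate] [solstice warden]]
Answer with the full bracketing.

The paraphrase's head is the "warden" part ("solstice warden"); its modifier is "eel twilight mill gate".
That top-level split, carried through the inner groups, gives [[[eel [twilight mill]] gate] [solstice warden]].

[[[eel [twilight mill]] gate] [solstice warden]]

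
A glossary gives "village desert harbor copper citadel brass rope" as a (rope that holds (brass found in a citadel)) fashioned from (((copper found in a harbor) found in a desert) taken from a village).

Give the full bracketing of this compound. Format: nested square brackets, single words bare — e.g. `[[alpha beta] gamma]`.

[[village [desert [harbor copper]]] [[citadel brass] rope]]

Whole compound: head "rope" (specifically "citadel brass rope"), modifier "village desert harbor copper".
Within "village desert harbor copper", the head is "copper" (specifically "desert harbor copper") and the modifier is "village".
Within "desert harbor copper", the head is "copper" (specifically "harbor copper") and the modifier is "desert".
Within "harbor copper", the head is "copper" and the modifier is "harbor".
Within "citadel brass rope", the head is "rope" and the modifier is "citadel brass".
Within "citadel brass", the head is "brass" and the modifier is "citadel".
Putting it together: [[village [desert [harbor copper]]] [[citadel brass] rope]].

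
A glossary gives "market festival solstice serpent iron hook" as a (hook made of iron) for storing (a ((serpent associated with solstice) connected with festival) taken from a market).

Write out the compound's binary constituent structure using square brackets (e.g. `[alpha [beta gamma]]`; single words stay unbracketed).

[[market [festival [solstice serpent]]] [iron hook]]

At the top level: head "hook" (specifically "iron hook"); modifier "market festival solstice serpent".
Inside "market festival solstice serpent": head "serpent" (specifically "festival solstice serpent"), modifier "market".
Inside "festival solstice serpent": head "serpent" (specifically "solstice serpent"), modifier "festival".
Inside "solstice serpent": head "serpent", modifier "solstice".
Inside "iron hook": head "hook", modifier "iron".
Putting it together: [[market [festival [solstice serpent]]] [iron hook]].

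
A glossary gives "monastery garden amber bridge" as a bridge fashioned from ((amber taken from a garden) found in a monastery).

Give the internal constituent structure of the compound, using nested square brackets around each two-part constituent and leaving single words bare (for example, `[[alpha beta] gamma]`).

[[monastery [garden amber]] bridge]

The outermost head in the paraphrase is "bridge", modified by "monastery garden amber".
"monastery garden amber" → head "amber" (specifically "garden amber"), modifier "monastery".
"garden amber" → head "amber", modifier "garden".
Assembled: [[monastery [garden amber]] bridge].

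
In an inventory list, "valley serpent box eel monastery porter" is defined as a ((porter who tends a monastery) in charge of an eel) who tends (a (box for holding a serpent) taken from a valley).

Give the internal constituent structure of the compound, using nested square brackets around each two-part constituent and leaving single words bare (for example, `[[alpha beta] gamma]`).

Overall it is a kind of porter (specifically "eel monastery porter"); the modifier is "valley serpent box".
Inside "valley serpent box": head "box" (specifically "serpent box"), modifier "valley".
Inside "serpent box": head "box", modifier "serpent".
Inside "eel monastery porter": head "porter" (specifically "monastery porter"), modifier "eel".
Inside "monastery porter": head "porter", modifier "monastery".
Assembled: [[valley [serpent box]] [eel [monastery porter]]].

[[valley [serpent box]] [eel [monastery porter]]]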